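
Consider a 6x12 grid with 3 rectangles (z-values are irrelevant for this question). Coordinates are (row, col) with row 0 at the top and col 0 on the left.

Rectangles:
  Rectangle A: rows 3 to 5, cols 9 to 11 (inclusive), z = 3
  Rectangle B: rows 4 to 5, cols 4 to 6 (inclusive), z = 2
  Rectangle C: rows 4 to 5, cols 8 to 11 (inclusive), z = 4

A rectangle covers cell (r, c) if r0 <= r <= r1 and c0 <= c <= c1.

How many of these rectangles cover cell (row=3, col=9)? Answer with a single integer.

Check cell (3,9):
  A: rows 3-5 cols 9-11 -> covers
  B: rows 4-5 cols 4-6 -> outside (row miss)
  C: rows 4-5 cols 8-11 -> outside (row miss)
Count covering = 1

Answer: 1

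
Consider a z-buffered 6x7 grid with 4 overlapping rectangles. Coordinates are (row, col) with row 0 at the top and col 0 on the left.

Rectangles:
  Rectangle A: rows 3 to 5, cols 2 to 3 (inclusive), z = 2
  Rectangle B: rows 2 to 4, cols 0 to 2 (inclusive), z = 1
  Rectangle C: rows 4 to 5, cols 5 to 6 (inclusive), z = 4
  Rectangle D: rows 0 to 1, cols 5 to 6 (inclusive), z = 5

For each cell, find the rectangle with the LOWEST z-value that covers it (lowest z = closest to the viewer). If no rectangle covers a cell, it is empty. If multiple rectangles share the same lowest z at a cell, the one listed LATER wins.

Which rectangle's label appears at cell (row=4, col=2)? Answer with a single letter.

Check cell (4,2):
  A: rows 3-5 cols 2-3 z=2 -> covers; best now A (z=2)
  B: rows 2-4 cols 0-2 z=1 -> covers; best now B (z=1)
  C: rows 4-5 cols 5-6 -> outside (col miss)
  D: rows 0-1 cols 5-6 -> outside (row miss)
Winner: B at z=1

Answer: B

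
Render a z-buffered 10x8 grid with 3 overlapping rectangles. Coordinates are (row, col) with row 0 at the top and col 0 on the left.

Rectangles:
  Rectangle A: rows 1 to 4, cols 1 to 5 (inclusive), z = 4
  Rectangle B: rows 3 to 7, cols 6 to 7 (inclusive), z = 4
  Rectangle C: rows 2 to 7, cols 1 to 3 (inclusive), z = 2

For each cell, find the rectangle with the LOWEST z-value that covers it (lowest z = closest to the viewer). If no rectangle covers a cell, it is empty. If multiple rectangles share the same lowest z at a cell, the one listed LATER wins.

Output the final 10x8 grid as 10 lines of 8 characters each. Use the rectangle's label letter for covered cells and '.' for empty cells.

........
.AAAAA..
.CCCAA..
.CCCAABB
.CCCAABB
.CCC..BB
.CCC..BB
.CCC..BB
........
........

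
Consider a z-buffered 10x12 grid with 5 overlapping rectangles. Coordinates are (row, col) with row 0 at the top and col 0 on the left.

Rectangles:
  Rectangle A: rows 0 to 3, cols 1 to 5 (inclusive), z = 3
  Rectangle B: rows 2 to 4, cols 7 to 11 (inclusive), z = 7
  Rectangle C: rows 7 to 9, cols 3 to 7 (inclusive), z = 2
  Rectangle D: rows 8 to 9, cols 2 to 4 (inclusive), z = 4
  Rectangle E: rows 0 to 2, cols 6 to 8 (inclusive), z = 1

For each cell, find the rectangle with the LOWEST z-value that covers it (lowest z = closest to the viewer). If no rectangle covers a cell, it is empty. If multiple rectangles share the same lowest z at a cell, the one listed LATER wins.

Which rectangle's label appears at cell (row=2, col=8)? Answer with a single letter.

Answer: E

Derivation:
Check cell (2,8):
  A: rows 0-3 cols 1-5 -> outside (col miss)
  B: rows 2-4 cols 7-11 z=7 -> covers; best now B (z=7)
  C: rows 7-9 cols 3-7 -> outside (row miss)
  D: rows 8-9 cols 2-4 -> outside (row miss)
  E: rows 0-2 cols 6-8 z=1 -> covers; best now E (z=1)
Winner: E at z=1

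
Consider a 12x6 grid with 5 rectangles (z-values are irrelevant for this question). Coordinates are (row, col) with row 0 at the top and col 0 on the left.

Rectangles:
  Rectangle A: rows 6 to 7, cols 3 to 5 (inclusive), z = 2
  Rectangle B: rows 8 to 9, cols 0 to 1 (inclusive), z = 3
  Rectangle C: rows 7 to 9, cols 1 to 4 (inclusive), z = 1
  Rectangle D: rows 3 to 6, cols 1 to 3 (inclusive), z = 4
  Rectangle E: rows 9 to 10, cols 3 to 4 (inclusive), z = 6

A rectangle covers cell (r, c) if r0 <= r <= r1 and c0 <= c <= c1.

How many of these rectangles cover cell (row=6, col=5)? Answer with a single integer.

Answer: 1

Derivation:
Check cell (6,5):
  A: rows 6-7 cols 3-5 -> covers
  B: rows 8-9 cols 0-1 -> outside (row miss)
  C: rows 7-9 cols 1-4 -> outside (row miss)
  D: rows 3-6 cols 1-3 -> outside (col miss)
  E: rows 9-10 cols 3-4 -> outside (row miss)
Count covering = 1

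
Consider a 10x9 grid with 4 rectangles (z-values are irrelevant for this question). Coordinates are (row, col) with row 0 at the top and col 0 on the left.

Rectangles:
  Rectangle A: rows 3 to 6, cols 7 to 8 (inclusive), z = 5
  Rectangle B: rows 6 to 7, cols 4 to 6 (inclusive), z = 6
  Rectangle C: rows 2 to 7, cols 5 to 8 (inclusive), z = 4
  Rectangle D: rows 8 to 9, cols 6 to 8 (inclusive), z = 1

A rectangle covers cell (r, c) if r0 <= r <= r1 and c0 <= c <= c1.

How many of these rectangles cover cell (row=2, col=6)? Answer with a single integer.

Check cell (2,6):
  A: rows 3-6 cols 7-8 -> outside (row miss)
  B: rows 6-7 cols 4-6 -> outside (row miss)
  C: rows 2-7 cols 5-8 -> covers
  D: rows 8-9 cols 6-8 -> outside (row miss)
Count covering = 1

Answer: 1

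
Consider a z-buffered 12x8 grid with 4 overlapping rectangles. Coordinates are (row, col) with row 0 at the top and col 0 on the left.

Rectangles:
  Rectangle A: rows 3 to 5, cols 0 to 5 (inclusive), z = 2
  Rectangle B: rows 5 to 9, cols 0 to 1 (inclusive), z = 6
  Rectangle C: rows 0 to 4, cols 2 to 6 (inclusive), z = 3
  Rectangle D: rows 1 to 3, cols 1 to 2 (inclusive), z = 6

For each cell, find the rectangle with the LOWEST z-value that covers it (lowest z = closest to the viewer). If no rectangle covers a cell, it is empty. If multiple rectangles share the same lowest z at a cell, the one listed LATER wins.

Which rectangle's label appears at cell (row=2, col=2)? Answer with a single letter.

Answer: C

Derivation:
Check cell (2,2):
  A: rows 3-5 cols 0-5 -> outside (row miss)
  B: rows 5-9 cols 0-1 -> outside (row miss)
  C: rows 0-4 cols 2-6 z=3 -> covers; best now C (z=3)
  D: rows 1-3 cols 1-2 z=6 -> covers; best now C (z=3)
Winner: C at z=3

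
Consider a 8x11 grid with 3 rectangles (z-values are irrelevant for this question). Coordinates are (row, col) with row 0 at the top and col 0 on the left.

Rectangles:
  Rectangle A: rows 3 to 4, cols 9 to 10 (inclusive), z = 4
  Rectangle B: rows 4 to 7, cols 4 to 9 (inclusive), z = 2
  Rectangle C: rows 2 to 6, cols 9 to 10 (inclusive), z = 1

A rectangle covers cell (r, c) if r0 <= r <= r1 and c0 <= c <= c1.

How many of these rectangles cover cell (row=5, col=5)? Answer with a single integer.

Check cell (5,5):
  A: rows 3-4 cols 9-10 -> outside (row miss)
  B: rows 4-7 cols 4-9 -> covers
  C: rows 2-6 cols 9-10 -> outside (col miss)
Count covering = 1

Answer: 1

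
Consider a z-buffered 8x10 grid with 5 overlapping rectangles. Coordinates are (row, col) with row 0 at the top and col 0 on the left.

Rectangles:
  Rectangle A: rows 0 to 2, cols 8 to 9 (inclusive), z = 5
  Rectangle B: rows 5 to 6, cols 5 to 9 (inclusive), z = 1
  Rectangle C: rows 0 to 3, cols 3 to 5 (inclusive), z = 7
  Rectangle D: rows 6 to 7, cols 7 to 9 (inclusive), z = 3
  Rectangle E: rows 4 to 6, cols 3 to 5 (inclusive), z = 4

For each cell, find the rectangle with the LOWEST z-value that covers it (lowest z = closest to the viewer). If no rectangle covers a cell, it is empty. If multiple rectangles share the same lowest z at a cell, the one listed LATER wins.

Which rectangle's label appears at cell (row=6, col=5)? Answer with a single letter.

Answer: B

Derivation:
Check cell (6,5):
  A: rows 0-2 cols 8-9 -> outside (row miss)
  B: rows 5-6 cols 5-9 z=1 -> covers; best now B (z=1)
  C: rows 0-3 cols 3-5 -> outside (row miss)
  D: rows 6-7 cols 7-9 -> outside (col miss)
  E: rows 4-6 cols 3-5 z=4 -> covers; best now B (z=1)
Winner: B at z=1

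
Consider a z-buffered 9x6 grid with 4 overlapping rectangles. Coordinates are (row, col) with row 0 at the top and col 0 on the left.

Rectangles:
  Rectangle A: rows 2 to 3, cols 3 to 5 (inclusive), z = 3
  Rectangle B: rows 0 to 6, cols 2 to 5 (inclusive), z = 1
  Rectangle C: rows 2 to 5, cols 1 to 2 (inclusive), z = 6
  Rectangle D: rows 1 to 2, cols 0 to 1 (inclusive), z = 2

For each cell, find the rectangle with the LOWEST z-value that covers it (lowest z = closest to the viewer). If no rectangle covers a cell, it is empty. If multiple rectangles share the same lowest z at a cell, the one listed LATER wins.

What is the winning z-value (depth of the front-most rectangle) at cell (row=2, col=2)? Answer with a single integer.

Check cell (2,2):
  A: rows 2-3 cols 3-5 -> outside (col miss)
  B: rows 0-6 cols 2-5 z=1 -> covers; best now B (z=1)
  C: rows 2-5 cols 1-2 z=6 -> covers; best now B (z=1)
  D: rows 1-2 cols 0-1 -> outside (col miss)
Winner: B at z=1

Answer: 1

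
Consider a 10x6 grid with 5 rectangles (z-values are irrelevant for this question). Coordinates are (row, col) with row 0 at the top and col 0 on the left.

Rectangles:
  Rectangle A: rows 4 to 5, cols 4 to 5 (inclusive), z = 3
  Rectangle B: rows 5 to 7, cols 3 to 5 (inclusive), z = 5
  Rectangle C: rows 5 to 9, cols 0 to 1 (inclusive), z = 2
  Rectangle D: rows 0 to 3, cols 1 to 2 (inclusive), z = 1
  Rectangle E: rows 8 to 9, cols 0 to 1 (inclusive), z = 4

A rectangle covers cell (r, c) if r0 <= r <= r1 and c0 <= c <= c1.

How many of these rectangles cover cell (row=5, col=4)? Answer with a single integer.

Answer: 2

Derivation:
Check cell (5,4):
  A: rows 4-5 cols 4-5 -> covers
  B: rows 5-7 cols 3-5 -> covers
  C: rows 5-9 cols 0-1 -> outside (col miss)
  D: rows 0-3 cols 1-2 -> outside (row miss)
  E: rows 8-9 cols 0-1 -> outside (row miss)
Count covering = 2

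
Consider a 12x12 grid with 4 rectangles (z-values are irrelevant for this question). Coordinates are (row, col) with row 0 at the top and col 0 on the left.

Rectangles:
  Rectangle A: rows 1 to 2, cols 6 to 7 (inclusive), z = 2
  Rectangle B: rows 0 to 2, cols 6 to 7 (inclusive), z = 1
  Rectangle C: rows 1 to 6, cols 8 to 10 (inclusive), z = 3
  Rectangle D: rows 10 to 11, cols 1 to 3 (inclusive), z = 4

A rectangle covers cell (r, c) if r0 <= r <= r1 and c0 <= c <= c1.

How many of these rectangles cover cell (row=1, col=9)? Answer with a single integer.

Answer: 1

Derivation:
Check cell (1,9):
  A: rows 1-2 cols 6-7 -> outside (col miss)
  B: rows 0-2 cols 6-7 -> outside (col miss)
  C: rows 1-6 cols 8-10 -> covers
  D: rows 10-11 cols 1-3 -> outside (row miss)
Count covering = 1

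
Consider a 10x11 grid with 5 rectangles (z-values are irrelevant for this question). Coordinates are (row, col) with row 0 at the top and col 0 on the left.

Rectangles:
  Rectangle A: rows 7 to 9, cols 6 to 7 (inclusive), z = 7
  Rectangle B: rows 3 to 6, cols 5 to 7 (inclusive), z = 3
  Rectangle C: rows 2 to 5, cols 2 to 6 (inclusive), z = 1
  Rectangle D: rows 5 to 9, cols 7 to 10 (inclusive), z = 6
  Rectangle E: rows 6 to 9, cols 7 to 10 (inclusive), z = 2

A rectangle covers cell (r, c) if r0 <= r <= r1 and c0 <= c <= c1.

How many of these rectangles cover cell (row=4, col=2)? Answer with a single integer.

Answer: 1

Derivation:
Check cell (4,2):
  A: rows 7-9 cols 6-7 -> outside (row miss)
  B: rows 3-6 cols 5-7 -> outside (col miss)
  C: rows 2-5 cols 2-6 -> covers
  D: rows 5-9 cols 7-10 -> outside (row miss)
  E: rows 6-9 cols 7-10 -> outside (row miss)
Count covering = 1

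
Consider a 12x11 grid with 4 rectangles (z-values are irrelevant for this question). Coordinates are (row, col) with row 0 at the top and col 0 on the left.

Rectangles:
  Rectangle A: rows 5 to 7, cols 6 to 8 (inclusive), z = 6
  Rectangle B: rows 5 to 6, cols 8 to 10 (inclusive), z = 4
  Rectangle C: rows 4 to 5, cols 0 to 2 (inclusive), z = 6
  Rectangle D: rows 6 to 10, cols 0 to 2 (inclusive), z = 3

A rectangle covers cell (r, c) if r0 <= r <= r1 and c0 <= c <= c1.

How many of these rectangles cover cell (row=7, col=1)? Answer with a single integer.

Answer: 1

Derivation:
Check cell (7,1):
  A: rows 5-7 cols 6-8 -> outside (col miss)
  B: rows 5-6 cols 8-10 -> outside (row miss)
  C: rows 4-5 cols 0-2 -> outside (row miss)
  D: rows 6-10 cols 0-2 -> covers
Count covering = 1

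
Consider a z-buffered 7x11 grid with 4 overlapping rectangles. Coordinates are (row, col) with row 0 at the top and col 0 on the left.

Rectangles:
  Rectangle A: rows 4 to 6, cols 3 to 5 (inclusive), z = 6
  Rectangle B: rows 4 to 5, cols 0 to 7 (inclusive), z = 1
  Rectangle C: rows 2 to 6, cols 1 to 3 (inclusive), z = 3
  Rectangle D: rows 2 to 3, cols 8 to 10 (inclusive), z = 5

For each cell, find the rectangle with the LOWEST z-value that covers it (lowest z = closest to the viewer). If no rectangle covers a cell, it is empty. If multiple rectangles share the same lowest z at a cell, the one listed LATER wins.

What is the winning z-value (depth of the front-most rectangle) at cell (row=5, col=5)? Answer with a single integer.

Answer: 1

Derivation:
Check cell (5,5):
  A: rows 4-6 cols 3-5 z=6 -> covers; best now A (z=6)
  B: rows 4-5 cols 0-7 z=1 -> covers; best now B (z=1)
  C: rows 2-6 cols 1-3 -> outside (col miss)
  D: rows 2-3 cols 8-10 -> outside (row miss)
Winner: B at z=1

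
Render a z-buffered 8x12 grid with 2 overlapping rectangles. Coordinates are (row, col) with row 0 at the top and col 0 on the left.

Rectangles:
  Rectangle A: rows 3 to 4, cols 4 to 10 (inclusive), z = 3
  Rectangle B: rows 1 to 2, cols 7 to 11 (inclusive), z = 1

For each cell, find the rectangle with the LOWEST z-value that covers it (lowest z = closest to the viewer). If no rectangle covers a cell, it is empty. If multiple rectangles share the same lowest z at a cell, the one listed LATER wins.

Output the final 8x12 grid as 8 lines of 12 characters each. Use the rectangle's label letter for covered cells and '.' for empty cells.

............
.......BBBBB
.......BBBBB
....AAAAAAA.
....AAAAAAA.
............
............
............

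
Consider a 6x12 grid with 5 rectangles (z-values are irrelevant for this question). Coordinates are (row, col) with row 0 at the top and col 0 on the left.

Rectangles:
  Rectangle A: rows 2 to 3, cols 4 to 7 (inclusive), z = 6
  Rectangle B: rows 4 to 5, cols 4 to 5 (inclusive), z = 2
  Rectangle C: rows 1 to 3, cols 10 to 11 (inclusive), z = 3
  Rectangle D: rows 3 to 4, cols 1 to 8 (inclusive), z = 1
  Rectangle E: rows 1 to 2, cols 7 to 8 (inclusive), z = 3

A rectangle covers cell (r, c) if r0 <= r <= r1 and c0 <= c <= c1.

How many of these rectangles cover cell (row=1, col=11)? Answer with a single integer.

Answer: 1

Derivation:
Check cell (1,11):
  A: rows 2-3 cols 4-7 -> outside (row miss)
  B: rows 4-5 cols 4-5 -> outside (row miss)
  C: rows 1-3 cols 10-11 -> covers
  D: rows 3-4 cols 1-8 -> outside (row miss)
  E: rows 1-2 cols 7-8 -> outside (col miss)
Count covering = 1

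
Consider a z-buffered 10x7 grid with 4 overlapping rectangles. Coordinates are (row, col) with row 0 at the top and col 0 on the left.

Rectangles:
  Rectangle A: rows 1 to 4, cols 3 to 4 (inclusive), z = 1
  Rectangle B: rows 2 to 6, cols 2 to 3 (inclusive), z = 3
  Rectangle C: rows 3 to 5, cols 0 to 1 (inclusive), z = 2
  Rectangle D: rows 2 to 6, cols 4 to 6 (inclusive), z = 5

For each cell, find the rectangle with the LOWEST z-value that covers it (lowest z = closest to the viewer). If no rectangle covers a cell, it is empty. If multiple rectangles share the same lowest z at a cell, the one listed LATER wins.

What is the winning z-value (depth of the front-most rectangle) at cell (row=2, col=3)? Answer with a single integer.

Check cell (2,3):
  A: rows 1-4 cols 3-4 z=1 -> covers; best now A (z=1)
  B: rows 2-6 cols 2-3 z=3 -> covers; best now A (z=1)
  C: rows 3-5 cols 0-1 -> outside (row miss)
  D: rows 2-6 cols 4-6 -> outside (col miss)
Winner: A at z=1

Answer: 1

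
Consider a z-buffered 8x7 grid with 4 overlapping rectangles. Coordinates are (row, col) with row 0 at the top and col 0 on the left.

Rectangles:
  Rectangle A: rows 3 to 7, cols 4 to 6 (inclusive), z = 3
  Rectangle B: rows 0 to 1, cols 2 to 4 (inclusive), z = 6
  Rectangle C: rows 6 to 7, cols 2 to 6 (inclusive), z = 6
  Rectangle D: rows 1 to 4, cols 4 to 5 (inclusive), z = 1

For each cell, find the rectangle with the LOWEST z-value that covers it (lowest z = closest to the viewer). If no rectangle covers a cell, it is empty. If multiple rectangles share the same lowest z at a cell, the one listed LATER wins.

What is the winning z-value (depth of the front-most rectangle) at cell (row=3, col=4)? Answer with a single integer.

Check cell (3,4):
  A: rows 3-7 cols 4-6 z=3 -> covers; best now A (z=3)
  B: rows 0-1 cols 2-4 -> outside (row miss)
  C: rows 6-7 cols 2-6 -> outside (row miss)
  D: rows 1-4 cols 4-5 z=1 -> covers; best now D (z=1)
Winner: D at z=1

Answer: 1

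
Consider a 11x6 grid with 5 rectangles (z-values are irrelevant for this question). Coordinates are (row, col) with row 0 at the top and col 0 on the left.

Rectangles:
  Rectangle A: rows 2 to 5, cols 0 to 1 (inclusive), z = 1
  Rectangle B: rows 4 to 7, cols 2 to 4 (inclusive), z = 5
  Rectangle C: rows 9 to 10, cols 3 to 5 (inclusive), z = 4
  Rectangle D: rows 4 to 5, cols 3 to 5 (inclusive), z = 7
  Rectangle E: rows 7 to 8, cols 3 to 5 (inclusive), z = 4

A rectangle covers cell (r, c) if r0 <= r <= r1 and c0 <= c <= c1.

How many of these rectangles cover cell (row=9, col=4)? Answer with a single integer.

Check cell (9,4):
  A: rows 2-5 cols 0-1 -> outside (row miss)
  B: rows 4-7 cols 2-4 -> outside (row miss)
  C: rows 9-10 cols 3-5 -> covers
  D: rows 4-5 cols 3-5 -> outside (row miss)
  E: rows 7-8 cols 3-5 -> outside (row miss)
Count covering = 1

Answer: 1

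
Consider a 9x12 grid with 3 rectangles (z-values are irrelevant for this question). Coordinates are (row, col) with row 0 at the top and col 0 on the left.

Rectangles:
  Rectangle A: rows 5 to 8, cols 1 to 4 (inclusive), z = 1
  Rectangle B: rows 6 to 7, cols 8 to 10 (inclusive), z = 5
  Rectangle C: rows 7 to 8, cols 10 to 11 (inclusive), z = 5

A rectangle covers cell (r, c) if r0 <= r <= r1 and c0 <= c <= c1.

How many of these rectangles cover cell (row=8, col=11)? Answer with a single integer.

Answer: 1

Derivation:
Check cell (8,11):
  A: rows 5-8 cols 1-4 -> outside (col miss)
  B: rows 6-7 cols 8-10 -> outside (row miss)
  C: rows 7-8 cols 10-11 -> covers
Count covering = 1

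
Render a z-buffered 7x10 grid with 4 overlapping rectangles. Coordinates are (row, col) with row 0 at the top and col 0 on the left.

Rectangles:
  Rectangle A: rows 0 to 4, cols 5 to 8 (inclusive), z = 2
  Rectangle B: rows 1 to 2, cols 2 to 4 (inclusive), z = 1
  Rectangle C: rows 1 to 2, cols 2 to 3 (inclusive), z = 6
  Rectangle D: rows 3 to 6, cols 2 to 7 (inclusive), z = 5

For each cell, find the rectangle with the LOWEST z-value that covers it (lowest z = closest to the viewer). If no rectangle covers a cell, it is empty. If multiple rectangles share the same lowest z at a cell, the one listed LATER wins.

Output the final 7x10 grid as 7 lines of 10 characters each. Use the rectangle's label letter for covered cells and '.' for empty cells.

.....AAAA.
..BBBAAAA.
..BBBAAAA.
..DDDAAAA.
..DDDAAAA.
..DDDDDD..
..DDDDDD..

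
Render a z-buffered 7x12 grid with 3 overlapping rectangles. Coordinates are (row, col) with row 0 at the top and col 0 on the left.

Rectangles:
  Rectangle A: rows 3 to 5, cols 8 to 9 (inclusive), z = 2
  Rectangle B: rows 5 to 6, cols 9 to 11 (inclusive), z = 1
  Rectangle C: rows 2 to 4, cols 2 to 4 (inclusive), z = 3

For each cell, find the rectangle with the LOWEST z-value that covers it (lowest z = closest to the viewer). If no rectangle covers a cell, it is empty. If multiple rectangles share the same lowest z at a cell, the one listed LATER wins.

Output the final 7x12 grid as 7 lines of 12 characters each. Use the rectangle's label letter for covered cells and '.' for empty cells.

............
............
..CCC.......
..CCC...AA..
..CCC...AA..
........ABBB
.........BBB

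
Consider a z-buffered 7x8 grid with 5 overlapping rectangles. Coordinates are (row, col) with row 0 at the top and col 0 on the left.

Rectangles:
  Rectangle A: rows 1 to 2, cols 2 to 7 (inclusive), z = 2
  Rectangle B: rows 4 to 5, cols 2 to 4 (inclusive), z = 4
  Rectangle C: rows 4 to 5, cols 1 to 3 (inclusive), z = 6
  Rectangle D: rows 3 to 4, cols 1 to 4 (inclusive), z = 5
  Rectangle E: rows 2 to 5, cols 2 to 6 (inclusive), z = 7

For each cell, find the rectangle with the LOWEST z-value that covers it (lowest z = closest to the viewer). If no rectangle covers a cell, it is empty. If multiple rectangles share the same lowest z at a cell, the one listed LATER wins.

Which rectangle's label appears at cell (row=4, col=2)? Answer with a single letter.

Check cell (4,2):
  A: rows 1-2 cols 2-7 -> outside (row miss)
  B: rows 4-5 cols 2-4 z=4 -> covers; best now B (z=4)
  C: rows 4-5 cols 1-3 z=6 -> covers; best now B (z=4)
  D: rows 3-4 cols 1-4 z=5 -> covers; best now B (z=4)
  E: rows 2-5 cols 2-6 z=7 -> covers; best now B (z=4)
Winner: B at z=4

Answer: B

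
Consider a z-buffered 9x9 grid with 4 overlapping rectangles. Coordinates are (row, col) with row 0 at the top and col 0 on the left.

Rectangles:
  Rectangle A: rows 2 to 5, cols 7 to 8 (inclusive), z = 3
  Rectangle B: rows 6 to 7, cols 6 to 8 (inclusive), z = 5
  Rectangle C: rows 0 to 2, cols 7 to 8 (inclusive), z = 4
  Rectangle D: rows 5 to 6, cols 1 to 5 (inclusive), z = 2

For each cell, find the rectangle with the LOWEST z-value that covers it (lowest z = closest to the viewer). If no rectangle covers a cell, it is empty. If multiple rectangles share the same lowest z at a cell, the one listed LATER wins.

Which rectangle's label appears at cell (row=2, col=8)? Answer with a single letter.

Answer: A

Derivation:
Check cell (2,8):
  A: rows 2-5 cols 7-8 z=3 -> covers; best now A (z=3)
  B: rows 6-7 cols 6-8 -> outside (row miss)
  C: rows 0-2 cols 7-8 z=4 -> covers; best now A (z=3)
  D: rows 5-6 cols 1-5 -> outside (row miss)
Winner: A at z=3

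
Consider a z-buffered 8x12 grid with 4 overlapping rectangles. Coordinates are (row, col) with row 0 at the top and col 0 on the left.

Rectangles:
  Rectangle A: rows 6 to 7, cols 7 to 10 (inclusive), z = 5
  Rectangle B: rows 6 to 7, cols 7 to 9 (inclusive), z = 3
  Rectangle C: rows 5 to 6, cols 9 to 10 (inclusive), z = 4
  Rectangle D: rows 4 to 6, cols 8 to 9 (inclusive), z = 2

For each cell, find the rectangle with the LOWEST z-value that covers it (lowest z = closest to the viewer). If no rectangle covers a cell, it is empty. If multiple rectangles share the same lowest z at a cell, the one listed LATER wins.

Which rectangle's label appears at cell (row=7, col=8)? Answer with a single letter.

Answer: B

Derivation:
Check cell (7,8):
  A: rows 6-7 cols 7-10 z=5 -> covers; best now A (z=5)
  B: rows 6-7 cols 7-9 z=3 -> covers; best now B (z=3)
  C: rows 5-6 cols 9-10 -> outside (row miss)
  D: rows 4-6 cols 8-9 -> outside (row miss)
Winner: B at z=3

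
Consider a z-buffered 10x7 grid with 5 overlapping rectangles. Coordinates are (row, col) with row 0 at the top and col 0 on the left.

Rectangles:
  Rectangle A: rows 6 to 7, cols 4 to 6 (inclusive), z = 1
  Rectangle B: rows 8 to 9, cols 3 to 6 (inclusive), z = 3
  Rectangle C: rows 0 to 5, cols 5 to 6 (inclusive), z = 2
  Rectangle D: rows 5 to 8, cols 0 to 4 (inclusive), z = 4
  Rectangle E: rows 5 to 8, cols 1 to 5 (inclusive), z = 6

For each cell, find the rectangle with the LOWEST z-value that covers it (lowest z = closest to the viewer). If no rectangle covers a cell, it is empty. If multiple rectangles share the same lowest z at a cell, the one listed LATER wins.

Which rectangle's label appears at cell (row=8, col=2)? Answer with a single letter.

Check cell (8,2):
  A: rows 6-7 cols 4-6 -> outside (row miss)
  B: rows 8-9 cols 3-6 -> outside (col miss)
  C: rows 0-5 cols 5-6 -> outside (row miss)
  D: rows 5-8 cols 0-4 z=4 -> covers; best now D (z=4)
  E: rows 5-8 cols 1-5 z=6 -> covers; best now D (z=4)
Winner: D at z=4

Answer: D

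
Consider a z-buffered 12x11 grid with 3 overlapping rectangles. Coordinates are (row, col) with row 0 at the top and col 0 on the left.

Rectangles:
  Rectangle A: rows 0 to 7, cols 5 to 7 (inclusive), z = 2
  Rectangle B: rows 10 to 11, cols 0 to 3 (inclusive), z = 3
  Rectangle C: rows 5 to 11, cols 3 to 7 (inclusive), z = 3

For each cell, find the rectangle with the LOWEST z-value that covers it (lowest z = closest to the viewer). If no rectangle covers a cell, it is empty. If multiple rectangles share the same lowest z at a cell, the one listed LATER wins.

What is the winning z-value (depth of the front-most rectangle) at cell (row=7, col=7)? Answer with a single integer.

Check cell (7,7):
  A: rows 0-7 cols 5-7 z=2 -> covers; best now A (z=2)
  B: rows 10-11 cols 0-3 -> outside (row miss)
  C: rows 5-11 cols 3-7 z=3 -> covers; best now A (z=2)
Winner: A at z=2

Answer: 2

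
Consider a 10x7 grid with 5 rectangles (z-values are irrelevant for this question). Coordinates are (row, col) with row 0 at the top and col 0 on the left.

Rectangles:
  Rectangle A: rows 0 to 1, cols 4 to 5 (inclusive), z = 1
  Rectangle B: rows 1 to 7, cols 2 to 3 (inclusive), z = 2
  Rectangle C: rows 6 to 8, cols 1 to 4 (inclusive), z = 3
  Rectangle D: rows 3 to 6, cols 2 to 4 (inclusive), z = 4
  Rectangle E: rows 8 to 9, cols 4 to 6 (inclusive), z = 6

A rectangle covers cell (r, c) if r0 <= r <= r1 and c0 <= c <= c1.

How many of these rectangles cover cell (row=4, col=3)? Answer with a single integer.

Answer: 2

Derivation:
Check cell (4,3):
  A: rows 0-1 cols 4-5 -> outside (row miss)
  B: rows 1-7 cols 2-3 -> covers
  C: rows 6-8 cols 1-4 -> outside (row miss)
  D: rows 3-6 cols 2-4 -> covers
  E: rows 8-9 cols 4-6 -> outside (row miss)
Count covering = 2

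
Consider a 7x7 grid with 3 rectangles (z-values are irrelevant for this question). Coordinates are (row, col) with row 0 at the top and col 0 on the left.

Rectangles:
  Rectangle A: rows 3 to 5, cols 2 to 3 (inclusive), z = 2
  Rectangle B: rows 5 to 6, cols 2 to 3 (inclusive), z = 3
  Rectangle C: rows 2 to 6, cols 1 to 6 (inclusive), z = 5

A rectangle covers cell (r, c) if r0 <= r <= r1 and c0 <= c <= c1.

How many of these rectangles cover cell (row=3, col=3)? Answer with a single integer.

Check cell (3,3):
  A: rows 3-5 cols 2-3 -> covers
  B: rows 5-6 cols 2-3 -> outside (row miss)
  C: rows 2-6 cols 1-6 -> covers
Count covering = 2

Answer: 2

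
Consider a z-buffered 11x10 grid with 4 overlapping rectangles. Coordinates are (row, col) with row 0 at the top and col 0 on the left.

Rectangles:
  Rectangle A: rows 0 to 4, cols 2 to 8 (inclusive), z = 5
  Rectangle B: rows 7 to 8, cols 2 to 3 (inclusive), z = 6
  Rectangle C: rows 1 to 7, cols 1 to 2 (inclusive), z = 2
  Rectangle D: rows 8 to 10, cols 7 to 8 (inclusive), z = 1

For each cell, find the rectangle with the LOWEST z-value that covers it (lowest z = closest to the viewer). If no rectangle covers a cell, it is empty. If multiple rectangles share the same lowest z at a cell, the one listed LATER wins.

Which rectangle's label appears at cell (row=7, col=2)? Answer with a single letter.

Check cell (7,2):
  A: rows 0-4 cols 2-8 -> outside (row miss)
  B: rows 7-8 cols 2-3 z=6 -> covers; best now B (z=6)
  C: rows 1-7 cols 1-2 z=2 -> covers; best now C (z=2)
  D: rows 8-10 cols 7-8 -> outside (row miss)
Winner: C at z=2

Answer: C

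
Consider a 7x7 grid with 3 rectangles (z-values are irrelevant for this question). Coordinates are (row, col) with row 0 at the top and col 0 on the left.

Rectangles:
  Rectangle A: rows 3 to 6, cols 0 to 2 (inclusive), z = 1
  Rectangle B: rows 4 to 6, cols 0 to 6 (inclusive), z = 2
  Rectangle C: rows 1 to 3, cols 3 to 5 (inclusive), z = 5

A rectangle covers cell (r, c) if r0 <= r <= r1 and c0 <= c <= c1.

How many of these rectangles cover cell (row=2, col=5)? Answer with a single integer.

Check cell (2,5):
  A: rows 3-6 cols 0-2 -> outside (row miss)
  B: rows 4-6 cols 0-6 -> outside (row miss)
  C: rows 1-3 cols 3-5 -> covers
Count covering = 1

Answer: 1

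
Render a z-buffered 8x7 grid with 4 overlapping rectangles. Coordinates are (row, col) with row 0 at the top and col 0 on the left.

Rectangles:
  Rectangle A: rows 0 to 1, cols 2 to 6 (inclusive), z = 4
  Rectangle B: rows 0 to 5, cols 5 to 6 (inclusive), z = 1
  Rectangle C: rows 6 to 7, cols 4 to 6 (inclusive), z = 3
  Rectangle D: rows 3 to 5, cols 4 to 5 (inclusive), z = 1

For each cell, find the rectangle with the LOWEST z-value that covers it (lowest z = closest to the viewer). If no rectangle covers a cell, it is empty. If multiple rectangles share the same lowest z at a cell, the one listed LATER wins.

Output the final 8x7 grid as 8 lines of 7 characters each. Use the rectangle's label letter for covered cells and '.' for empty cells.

..AAABB
..AAABB
.....BB
....DDB
....DDB
....DDB
....CCC
....CCC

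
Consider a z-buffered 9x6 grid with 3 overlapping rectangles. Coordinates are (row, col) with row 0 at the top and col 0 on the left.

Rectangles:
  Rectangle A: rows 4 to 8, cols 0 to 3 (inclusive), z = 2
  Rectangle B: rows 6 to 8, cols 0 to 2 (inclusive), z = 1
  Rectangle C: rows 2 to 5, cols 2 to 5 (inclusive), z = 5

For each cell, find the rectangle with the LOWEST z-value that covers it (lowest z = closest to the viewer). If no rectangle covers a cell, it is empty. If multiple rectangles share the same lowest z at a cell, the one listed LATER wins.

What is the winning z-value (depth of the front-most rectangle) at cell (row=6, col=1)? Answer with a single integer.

Check cell (6,1):
  A: rows 4-8 cols 0-3 z=2 -> covers; best now A (z=2)
  B: rows 6-8 cols 0-2 z=1 -> covers; best now B (z=1)
  C: rows 2-5 cols 2-5 -> outside (row miss)
Winner: B at z=1

Answer: 1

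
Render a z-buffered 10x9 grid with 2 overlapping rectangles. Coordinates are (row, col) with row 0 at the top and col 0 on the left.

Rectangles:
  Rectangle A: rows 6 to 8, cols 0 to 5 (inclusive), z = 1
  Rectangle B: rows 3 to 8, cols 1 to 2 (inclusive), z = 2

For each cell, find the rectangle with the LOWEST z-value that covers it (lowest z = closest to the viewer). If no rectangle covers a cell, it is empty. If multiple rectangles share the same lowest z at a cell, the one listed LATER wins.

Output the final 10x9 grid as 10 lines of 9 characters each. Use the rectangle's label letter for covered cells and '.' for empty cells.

.........
.........
.........
.BB......
.BB......
.BB......
AAAAAA...
AAAAAA...
AAAAAA...
.........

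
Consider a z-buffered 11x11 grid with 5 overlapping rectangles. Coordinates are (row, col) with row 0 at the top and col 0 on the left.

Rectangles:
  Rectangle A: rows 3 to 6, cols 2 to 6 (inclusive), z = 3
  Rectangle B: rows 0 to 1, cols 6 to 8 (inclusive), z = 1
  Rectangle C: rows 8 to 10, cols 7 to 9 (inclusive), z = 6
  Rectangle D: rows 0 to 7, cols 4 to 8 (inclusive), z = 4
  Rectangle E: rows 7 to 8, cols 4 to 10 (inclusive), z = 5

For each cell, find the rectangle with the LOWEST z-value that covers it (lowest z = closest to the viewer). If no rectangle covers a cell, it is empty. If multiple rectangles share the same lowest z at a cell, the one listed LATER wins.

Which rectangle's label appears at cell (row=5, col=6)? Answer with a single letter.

Answer: A

Derivation:
Check cell (5,6):
  A: rows 3-6 cols 2-6 z=3 -> covers; best now A (z=3)
  B: rows 0-1 cols 6-8 -> outside (row miss)
  C: rows 8-10 cols 7-9 -> outside (row miss)
  D: rows 0-7 cols 4-8 z=4 -> covers; best now A (z=3)
  E: rows 7-8 cols 4-10 -> outside (row miss)
Winner: A at z=3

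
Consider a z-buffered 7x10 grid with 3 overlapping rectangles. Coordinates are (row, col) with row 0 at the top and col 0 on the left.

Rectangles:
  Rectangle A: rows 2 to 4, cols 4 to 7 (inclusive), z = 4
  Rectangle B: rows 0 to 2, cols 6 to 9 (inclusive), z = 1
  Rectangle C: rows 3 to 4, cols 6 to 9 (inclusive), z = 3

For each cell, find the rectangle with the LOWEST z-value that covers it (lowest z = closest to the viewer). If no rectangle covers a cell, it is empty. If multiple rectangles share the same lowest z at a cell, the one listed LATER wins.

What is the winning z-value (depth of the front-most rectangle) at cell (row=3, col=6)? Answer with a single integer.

Answer: 3

Derivation:
Check cell (3,6):
  A: rows 2-4 cols 4-7 z=4 -> covers; best now A (z=4)
  B: rows 0-2 cols 6-9 -> outside (row miss)
  C: rows 3-4 cols 6-9 z=3 -> covers; best now C (z=3)
Winner: C at z=3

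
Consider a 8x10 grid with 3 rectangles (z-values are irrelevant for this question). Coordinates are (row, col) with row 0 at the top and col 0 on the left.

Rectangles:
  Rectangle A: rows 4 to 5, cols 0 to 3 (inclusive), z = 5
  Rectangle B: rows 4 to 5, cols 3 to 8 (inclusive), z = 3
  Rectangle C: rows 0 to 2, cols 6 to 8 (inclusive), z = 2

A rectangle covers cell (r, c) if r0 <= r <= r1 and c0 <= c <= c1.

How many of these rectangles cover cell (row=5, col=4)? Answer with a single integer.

Answer: 1

Derivation:
Check cell (5,4):
  A: rows 4-5 cols 0-3 -> outside (col miss)
  B: rows 4-5 cols 3-8 -> covers
  C: rows 0-2 cols 6-8 -> outside (row miss)
Count covering = 1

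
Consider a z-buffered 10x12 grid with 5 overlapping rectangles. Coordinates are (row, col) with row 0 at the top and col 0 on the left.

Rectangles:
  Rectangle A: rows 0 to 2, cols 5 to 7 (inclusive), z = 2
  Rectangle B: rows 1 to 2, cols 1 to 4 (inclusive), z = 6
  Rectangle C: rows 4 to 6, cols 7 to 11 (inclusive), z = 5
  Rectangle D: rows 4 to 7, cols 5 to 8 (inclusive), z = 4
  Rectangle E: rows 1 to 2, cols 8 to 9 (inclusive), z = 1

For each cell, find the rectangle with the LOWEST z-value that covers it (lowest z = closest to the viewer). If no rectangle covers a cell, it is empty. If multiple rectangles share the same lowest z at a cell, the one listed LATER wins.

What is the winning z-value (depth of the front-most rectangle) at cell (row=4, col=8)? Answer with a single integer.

Answer: 4

Derivation:
Check cell (4,8):
  A: rows 0-2 cols 5-7 -> outside (row miss)
  B: rows 1-2 cols 1-4 -> outside (row miss)
  C: rows 4-6 cols 7-11 z=5 -> covers; best now C (z=5)
  D: rows 4-7 cols 5-8 z=4 -> covers; best now D (z=4)
  E: rows 1-2 cols 8-9 -> outside (row miss)
Winner: D at z=4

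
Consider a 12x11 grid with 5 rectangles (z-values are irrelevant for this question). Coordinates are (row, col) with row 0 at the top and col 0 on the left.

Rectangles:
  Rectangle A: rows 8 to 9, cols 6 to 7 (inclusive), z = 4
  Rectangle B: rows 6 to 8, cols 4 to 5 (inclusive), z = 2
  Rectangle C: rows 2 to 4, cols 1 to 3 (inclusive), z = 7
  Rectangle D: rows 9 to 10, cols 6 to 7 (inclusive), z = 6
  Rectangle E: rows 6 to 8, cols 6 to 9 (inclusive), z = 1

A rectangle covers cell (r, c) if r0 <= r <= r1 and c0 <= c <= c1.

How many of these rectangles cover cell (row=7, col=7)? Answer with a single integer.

Check cell (7,7):
  A: rows 8-9 cols 6-7 -> outside (row miss)
  B: rows 6-8 cols 4-5 -> outside (col miss)
  C: rows 2-4 cols 1-3 -> outside (row miss)
  D: rows 9-10 cols 6-7 -> outside (row miss)
  E: rows 6-8 cols 6-9 -> covers
Count covering = 1

Answer: 1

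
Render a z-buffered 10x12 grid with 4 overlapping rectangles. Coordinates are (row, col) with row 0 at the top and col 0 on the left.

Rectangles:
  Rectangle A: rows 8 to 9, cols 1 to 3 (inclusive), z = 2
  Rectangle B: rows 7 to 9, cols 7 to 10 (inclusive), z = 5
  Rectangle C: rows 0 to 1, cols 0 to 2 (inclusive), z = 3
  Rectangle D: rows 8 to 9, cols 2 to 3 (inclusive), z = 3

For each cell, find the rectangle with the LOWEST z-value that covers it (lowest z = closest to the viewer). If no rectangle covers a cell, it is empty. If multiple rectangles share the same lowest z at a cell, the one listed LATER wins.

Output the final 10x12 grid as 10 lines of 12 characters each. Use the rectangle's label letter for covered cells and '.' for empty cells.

CCC.........
CCC.........
............
............
............
............
............
.......BBBB.
.AAA...BBBB.
.AAA...BBBB.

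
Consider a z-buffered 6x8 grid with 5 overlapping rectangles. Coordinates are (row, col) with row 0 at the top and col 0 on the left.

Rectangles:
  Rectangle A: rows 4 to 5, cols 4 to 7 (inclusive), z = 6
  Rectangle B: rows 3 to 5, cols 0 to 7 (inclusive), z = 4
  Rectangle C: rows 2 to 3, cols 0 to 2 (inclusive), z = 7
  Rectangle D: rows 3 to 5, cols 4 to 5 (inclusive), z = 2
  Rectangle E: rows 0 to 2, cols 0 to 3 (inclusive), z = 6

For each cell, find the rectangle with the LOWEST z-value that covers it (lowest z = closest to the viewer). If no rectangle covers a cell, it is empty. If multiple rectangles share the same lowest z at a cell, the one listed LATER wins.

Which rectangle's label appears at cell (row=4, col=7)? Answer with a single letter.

Answer: B

Derivation:
Check cell (4,7):
  A: rows 4-5 cols 4-7 z=6 -> covers; best now A (z=6)
  B: rows 3-5 cols 0-7 z=4 -> covers; best now B (z=4)
  C: rows 2-3 cols 0-2 -> outside (row miss)
  D: rows 3-5 cols 4-5 -> outside (col miss)
  E: rows 0-2 cols 0-3 -> outside (row miss)
Winner: B at z=4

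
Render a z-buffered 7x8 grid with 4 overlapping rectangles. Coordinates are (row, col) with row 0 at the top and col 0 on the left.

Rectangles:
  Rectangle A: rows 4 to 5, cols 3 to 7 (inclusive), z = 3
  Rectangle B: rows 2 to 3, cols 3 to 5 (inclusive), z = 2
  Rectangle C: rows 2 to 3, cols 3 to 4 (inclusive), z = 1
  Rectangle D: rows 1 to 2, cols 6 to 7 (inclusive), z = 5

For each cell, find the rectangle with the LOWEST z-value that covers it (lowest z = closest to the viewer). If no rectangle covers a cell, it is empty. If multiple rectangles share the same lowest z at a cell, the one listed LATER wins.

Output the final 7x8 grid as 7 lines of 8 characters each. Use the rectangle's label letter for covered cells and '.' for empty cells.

........
......DD
...CCBDD
...CCB..
...AAAAA
...AAAAA
........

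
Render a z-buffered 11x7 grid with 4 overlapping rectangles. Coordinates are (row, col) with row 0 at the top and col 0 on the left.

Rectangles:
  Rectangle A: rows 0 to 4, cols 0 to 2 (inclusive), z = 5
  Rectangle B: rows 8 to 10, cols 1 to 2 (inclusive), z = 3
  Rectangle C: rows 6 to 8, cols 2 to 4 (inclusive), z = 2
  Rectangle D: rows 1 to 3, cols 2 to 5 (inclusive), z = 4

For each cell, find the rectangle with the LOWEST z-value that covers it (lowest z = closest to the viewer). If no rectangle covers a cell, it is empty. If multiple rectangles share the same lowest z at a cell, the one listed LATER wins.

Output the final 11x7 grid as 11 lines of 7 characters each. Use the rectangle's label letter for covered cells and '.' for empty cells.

AAA....
AADDDD.
AADDDD.
AADDDD.
AAA....
.......
..CCC..
..CCC..
.BCCC..
.BB....
.BB....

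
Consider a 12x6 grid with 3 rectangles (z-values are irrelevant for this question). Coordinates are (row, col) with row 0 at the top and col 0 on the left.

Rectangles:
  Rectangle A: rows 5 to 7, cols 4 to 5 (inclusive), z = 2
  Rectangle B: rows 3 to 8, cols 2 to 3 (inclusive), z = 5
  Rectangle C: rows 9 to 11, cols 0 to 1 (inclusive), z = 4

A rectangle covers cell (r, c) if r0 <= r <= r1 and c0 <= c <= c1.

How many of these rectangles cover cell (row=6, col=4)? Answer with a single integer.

Check cell (6,4):
  A: rows 5-7 cols 4-5 -> covers
  B: rows 3-8 cols 2-3 -> outside (col miss)
  C: rows 9-11 cols 0-1 -> outside (row miss)
Count covering = 1

Answer: 1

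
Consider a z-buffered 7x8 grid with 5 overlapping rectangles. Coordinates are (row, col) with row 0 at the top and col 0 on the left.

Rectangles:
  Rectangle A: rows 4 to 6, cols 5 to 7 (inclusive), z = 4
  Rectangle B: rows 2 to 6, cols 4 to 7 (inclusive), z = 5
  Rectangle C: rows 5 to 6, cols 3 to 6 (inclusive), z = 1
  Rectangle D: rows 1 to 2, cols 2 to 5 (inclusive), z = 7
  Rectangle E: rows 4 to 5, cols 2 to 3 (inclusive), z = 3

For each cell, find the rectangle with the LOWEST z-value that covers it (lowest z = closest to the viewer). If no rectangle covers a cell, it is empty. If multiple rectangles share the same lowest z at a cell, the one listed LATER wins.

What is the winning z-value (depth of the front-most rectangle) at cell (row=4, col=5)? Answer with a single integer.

Check cell (4,5):
  A: rows 4-6 cols 5-7 z=4 -> covers; best now A (z=4)
  B: rows 2-6 cols 4-7 z=5 -> covers; best now A (z=4)
  C: rows 5-6 cols 3-6 -> outside (row miss)
  D: rows 1-2 cols 2-5 -> outside (row miss)
  E: rows 4-5 cols 2-3 -> outside (col miss)
Winner: A at z=4

Answer: 4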